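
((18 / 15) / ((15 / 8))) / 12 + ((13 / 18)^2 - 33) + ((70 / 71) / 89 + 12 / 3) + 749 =36882402583 / 51183900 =720.59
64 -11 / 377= 24117 / 377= 63.97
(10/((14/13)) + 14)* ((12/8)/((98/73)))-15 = 15117/1372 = 11.02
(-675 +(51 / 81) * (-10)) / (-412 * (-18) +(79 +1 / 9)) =-18395 / 202368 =-0.09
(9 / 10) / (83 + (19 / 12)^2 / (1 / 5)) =648 / 68785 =0.01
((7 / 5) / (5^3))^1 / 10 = 7 / 6250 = 0.00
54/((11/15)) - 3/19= 15357/209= 73.48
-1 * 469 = -469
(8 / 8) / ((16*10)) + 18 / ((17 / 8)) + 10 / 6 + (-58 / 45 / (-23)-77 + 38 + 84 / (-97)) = -1620228833 / 54614880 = -29.67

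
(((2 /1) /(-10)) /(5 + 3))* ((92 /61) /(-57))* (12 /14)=23 /40565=0.00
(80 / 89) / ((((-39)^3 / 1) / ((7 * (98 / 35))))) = -1568 / 5279391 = -0.00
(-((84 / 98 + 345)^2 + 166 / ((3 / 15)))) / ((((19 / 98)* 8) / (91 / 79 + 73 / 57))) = -32324766547 / 171114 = -188907.78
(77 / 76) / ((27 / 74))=2849 / 1026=2.78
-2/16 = -1/8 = -0.12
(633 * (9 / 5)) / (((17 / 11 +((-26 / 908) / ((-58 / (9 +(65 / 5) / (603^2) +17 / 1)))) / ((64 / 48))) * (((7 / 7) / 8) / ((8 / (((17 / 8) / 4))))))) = 1638423106806841344 / 18561882059165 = 88268.16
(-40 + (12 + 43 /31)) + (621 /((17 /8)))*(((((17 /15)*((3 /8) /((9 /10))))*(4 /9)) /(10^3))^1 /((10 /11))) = -3085907 /116250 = -26.55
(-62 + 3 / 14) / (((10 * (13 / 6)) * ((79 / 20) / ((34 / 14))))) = -88230 / 50323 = -1.75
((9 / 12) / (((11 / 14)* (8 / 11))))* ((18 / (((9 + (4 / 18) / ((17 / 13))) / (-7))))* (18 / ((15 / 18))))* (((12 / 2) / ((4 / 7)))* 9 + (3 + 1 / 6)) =-533778903 / 14030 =-38045.54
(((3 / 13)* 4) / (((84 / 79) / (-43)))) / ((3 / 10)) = -33970 / 273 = -124.43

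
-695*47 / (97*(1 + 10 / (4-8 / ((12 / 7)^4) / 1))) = -5537065 / 69937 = -79.17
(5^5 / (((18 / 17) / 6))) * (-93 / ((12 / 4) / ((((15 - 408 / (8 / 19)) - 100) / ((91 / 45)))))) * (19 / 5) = 98940956250 / 91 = 1087263255.49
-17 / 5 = -3.40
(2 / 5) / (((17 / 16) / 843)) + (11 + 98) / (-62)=1663247 / 5270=315.61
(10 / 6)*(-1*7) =-35 / 3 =-11.67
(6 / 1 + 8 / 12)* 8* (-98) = -15680 / 3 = -5226.67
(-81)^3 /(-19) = 531441 /19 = 27970.58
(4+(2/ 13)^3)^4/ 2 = 2993028739993728/ 23298085122481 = 128.47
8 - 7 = 1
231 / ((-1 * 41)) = -231 / 41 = -5.63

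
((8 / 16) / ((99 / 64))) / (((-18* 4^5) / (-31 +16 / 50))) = 767 / 1425600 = 0.00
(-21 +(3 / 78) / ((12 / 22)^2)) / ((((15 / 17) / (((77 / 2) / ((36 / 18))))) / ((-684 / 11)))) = 8833727 / 312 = 28313.23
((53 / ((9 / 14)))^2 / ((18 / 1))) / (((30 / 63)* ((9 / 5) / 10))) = 9634870 / 2187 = 4405.52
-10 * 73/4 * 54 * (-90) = 886950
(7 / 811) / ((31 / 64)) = 0.02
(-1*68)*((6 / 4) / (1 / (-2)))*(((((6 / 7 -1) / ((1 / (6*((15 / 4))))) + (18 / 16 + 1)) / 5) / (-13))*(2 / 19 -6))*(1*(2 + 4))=-149328 / 1235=-120.91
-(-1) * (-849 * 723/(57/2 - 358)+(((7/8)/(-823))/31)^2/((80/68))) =1022843079137222227/549058276314880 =1862.90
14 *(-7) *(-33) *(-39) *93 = -11729718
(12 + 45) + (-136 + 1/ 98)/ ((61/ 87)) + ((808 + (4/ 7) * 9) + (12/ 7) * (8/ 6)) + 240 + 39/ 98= 2746514/ 2989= 918.87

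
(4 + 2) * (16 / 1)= 96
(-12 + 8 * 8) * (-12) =-624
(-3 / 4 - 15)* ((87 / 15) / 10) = -1827 / 200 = -9.14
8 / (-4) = -2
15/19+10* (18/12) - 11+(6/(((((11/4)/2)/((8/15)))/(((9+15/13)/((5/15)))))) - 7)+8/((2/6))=114462/1235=92.68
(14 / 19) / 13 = 14 / 247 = 0.06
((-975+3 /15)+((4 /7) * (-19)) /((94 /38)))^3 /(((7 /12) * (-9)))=5572320640374580128 /31159877875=178829989.73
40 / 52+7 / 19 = 281 / 247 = 1.14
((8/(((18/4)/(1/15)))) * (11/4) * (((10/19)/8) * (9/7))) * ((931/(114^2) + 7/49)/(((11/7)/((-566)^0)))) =1027/272916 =0.00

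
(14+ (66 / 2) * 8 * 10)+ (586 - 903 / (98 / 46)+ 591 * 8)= 52809 / 7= 7544.14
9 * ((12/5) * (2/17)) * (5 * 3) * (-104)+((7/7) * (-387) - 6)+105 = -4252.24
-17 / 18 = -0.94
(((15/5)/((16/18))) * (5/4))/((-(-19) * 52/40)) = 675/3952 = 0.17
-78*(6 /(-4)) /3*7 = 273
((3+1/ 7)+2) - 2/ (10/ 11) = 103/ 35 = 2.94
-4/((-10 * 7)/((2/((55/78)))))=312/1925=0.16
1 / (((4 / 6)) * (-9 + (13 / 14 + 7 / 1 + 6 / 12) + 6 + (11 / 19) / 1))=399 / 1598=0.25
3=3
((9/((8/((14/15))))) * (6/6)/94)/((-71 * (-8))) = 21/1067840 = 0.00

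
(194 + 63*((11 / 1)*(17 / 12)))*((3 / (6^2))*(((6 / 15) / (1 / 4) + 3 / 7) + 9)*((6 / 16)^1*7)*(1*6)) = 2723037 / 160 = 17018.98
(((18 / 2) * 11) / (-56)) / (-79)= 99 / 4424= 0.02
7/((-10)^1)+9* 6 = 533/10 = 53.30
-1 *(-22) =22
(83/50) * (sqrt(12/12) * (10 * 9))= 747/5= 149.40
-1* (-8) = 8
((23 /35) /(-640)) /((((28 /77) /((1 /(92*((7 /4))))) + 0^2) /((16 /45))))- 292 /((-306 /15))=429239813 /29988000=14.31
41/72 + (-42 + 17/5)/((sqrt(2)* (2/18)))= 41/72-1737* sqrt(2)/10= -245.08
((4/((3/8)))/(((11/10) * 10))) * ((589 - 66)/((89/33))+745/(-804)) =110479448/590337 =187.15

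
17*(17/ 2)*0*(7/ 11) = 0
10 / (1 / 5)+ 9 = 59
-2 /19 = -0.11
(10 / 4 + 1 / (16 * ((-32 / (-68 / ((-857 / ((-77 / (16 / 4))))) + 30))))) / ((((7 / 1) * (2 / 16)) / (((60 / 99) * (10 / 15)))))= 5362795 / 4751208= 1.13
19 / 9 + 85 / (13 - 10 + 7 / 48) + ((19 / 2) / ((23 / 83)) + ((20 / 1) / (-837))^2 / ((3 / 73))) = 925943340151 / 14598456822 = 63.43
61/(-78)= -0.78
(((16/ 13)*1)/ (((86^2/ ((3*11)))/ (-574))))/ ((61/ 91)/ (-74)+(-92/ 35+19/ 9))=252307440/ 42144257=5.99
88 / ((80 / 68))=374 / 5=74.80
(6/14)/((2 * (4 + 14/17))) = 0.04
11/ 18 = 0.61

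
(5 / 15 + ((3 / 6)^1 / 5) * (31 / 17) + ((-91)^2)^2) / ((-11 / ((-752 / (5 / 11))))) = 10313674211.96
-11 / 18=-0.61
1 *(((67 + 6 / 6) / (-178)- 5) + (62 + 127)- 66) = 10468 / 89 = 117.62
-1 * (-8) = 8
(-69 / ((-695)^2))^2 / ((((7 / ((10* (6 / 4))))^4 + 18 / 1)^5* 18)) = 281449729633941650390625 / 475325229067377239565125006618272148582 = 0.00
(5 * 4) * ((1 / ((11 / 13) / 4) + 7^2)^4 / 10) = 243994433922 / 14641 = 16665148.14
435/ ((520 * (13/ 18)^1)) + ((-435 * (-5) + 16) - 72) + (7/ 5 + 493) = 8837207/ 3380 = 2614.56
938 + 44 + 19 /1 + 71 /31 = 31102 /31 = 1003.29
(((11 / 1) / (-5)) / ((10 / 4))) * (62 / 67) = -1364 / 1675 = -0.81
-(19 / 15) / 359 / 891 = -19 / 4798035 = -0.00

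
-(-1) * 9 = 9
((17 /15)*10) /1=34 /3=11.33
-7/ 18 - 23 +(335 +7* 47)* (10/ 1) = 119099/ 18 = 6616.61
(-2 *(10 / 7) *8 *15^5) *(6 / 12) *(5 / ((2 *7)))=-151875000 / 49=-3099489.80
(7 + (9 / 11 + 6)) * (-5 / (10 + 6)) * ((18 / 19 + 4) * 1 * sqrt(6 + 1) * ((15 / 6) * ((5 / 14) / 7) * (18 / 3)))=-17625 * sqrt(7) / 1078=-43.26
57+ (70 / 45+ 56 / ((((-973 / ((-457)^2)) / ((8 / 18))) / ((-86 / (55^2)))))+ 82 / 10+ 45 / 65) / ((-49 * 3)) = 19248759641 / 344369025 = 55.90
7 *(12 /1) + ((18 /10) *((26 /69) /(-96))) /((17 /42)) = 1313487 /15640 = 83.98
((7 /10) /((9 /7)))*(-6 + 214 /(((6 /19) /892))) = 44428741 /135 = 329101.79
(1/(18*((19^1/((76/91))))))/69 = 2/56511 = 0.00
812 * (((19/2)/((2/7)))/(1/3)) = 80997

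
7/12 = 0.58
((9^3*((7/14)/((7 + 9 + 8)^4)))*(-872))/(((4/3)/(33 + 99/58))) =-5924259/237568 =-24.94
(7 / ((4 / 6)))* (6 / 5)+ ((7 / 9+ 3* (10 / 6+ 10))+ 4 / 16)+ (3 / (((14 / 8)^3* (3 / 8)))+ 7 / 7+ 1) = 3217919 / 61740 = 52.12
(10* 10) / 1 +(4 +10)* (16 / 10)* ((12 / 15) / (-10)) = 98.21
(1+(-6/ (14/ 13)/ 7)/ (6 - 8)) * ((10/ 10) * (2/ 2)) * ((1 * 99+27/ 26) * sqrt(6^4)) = 3207033/ 637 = 5034.59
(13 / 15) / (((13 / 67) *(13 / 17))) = 1139 / 195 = 5.84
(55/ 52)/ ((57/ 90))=825/ 494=1.67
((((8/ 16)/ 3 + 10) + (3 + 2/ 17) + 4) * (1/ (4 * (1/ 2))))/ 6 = 1763/ 1224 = 1.44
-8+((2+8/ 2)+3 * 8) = 22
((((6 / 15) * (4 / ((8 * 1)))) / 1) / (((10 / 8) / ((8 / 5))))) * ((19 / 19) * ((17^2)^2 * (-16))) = -42762752 / 125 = -342102.02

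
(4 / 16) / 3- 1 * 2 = -23 / 12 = -1.92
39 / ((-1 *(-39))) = 1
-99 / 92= -1.08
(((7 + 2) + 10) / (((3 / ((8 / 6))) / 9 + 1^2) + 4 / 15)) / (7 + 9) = 285 / 364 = 0.78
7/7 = 1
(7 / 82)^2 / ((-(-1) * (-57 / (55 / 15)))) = -539 / 1149804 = -0.00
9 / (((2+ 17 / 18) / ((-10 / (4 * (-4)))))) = 405 / 212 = 1.91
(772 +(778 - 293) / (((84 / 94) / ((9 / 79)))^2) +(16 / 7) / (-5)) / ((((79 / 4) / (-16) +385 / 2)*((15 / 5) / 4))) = 305094810688 / 56151119535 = 5.43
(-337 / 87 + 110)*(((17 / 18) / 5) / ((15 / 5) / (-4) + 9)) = 313922 / 129195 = 2.43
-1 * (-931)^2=-866761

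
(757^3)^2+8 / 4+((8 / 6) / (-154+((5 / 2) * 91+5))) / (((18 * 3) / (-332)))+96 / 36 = 2393095049081882923351 / 12717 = 188180785490436653.56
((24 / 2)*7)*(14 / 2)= 588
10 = 10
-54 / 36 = -3 / 2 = -1.50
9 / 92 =0.10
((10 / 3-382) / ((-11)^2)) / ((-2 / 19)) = 10792 / 363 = 29.73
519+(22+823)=1364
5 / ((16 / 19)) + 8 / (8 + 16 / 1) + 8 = 685 / 48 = 14.27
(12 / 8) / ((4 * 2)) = 3 / 16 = 0.19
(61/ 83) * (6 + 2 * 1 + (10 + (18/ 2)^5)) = 3603087/ 83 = 43410.69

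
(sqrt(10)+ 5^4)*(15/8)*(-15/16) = -140625/128 -225*sqrt(10)/128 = -1104.19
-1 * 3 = -3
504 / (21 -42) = -24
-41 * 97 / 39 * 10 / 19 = -39770 / 741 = -53.67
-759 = -759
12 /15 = 4 /5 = 0.80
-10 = -10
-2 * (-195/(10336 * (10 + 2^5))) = 65/72352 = 0.00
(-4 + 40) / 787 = 36 / 787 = 0.05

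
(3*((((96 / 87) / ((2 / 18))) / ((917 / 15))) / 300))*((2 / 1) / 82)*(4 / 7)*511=63072 / 5451565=0.01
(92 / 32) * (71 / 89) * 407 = 933.47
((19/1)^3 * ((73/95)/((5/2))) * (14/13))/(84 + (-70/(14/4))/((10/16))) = 184471/4225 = 43.66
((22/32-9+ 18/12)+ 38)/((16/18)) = 4491/128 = 35.09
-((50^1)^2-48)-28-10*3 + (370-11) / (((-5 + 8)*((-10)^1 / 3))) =-25459 / 10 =-2545.90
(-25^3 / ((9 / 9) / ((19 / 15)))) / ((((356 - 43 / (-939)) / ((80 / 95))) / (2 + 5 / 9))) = -119.63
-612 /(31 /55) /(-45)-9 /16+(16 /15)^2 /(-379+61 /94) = 93524903381 /3969054000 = 23.56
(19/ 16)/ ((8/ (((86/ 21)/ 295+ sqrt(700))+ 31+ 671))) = 95*sqrt(7)/ 64+ 5164409/ 49560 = 108.13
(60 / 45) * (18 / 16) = 1.50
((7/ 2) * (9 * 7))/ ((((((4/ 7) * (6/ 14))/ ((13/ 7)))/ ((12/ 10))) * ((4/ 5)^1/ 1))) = 40131/ 16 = 2508.19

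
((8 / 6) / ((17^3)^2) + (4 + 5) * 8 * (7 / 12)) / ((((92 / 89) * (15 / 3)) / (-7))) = -947375446927 / 16654922610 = -56.88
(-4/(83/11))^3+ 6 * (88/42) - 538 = -2103628874/4002509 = -525.58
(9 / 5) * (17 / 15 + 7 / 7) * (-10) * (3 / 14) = -288 / 35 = -8.23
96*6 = 576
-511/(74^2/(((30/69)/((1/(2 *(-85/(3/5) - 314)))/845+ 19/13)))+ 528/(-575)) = -67880332975/2445133281743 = -0.03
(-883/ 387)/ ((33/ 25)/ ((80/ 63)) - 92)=1766000/ 70403427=0.03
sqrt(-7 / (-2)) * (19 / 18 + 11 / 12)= 71 * sqrt(14) / 72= 3.69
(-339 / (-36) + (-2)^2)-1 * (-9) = 22.42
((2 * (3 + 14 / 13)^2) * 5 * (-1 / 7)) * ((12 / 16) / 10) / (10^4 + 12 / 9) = -25281 / 141978928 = -0.00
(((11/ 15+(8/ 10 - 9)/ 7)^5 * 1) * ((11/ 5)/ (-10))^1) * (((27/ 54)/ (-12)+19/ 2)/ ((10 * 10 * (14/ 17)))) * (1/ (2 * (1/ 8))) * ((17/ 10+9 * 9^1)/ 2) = 225949899953789/ 3350239101562500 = 0.07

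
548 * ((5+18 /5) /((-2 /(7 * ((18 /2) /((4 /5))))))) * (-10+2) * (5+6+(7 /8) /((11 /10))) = 192618027 /11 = 17510729.73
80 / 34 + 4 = 108 / 17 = 6.35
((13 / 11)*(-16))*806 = -167648 / 11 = -15240.73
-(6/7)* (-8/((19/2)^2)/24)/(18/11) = 44/22743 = 0.00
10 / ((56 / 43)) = 215 / 28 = 7.68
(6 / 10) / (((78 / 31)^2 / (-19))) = -18259 / 10140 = -1.80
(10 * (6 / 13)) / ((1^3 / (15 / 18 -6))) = -310 / 13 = -23.85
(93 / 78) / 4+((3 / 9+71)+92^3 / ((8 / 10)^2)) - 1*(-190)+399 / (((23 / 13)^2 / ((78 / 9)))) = 201039416765 / 165048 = 1218066.36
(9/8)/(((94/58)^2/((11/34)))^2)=770229009/45127289888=0.02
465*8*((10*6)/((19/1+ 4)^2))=223200/529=421.93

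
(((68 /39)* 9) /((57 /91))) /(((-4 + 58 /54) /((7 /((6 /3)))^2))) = -157437 /1501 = -104.89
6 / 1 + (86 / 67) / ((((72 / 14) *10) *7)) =6.00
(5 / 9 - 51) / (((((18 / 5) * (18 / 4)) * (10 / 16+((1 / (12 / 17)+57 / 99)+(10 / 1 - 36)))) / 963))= 21374320 / 166671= 128.24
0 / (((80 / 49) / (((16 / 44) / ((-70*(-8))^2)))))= 0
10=10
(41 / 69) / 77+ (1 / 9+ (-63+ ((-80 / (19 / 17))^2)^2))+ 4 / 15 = 272637551341199777 / 10385932095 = 26250657.99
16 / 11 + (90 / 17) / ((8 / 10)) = 3019 / 374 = 8.07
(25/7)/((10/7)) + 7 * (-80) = -1115/2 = -557.50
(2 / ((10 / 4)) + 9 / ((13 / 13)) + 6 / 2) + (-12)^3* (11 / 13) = -94208 / 65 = -1449.35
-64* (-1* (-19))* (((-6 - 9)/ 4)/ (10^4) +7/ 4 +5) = -1025943/ 125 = -8207.54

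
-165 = -165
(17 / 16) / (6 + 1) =17 / 112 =0.15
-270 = -270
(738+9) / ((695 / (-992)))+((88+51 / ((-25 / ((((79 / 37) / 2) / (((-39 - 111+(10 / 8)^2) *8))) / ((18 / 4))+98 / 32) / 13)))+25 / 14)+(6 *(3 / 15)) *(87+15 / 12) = -951.75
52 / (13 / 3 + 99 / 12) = 624 / 151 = 4.13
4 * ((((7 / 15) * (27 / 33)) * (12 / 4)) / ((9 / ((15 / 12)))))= 7 / 11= 0.64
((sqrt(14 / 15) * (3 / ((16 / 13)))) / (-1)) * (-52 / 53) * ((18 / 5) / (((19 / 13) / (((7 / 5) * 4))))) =31.87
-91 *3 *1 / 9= -91 / 3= -30.33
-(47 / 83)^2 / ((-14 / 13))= 28717 / 96446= 0.30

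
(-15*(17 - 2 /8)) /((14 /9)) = -9045 /56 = -161.52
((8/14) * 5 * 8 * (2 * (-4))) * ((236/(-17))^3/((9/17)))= 16824647680/18207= 924075.78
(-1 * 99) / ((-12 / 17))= 561 / 4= 140.25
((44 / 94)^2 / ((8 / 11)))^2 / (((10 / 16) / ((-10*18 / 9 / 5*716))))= -10147501408 / 24398405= -415.91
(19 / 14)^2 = 361 / 196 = 1.84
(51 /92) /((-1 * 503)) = -51 /46276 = -0.00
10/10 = 1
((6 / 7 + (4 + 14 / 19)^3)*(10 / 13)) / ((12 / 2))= 8573590 / 624169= 13.74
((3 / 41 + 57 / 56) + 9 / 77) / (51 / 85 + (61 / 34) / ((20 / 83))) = 2593095 / 17271947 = 0.15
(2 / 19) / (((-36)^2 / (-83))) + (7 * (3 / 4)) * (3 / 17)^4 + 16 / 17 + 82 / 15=6.41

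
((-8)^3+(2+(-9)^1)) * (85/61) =-44115/61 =-723.20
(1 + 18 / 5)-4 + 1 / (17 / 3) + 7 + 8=1341 / 85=15.78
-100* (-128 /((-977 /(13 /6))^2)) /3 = 0.02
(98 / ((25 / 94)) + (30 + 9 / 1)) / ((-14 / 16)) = -465.69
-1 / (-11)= 1 / 11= 0.09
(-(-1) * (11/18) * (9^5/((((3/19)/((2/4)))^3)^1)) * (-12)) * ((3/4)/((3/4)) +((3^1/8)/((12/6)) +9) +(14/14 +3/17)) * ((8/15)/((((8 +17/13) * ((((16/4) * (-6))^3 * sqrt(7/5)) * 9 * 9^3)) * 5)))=25055927 * sqrt(35)/8883302400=0.02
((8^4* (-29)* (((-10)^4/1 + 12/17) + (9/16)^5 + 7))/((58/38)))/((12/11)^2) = -410133064477411/626688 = -654445377.09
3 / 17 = 0.18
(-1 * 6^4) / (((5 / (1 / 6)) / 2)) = -432 / 5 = -86.40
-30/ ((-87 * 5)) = 2/ 29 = 0.07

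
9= 9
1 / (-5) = -1 / 5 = -0.20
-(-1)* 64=64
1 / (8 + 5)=1 / 13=0.08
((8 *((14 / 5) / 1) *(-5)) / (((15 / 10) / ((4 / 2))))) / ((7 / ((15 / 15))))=-64 / 3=-21.33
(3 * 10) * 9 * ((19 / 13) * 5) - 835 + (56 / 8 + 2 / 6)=44671 / 39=1145.41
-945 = -945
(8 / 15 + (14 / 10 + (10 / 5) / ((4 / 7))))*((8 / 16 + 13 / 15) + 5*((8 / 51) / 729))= 82887619 / 11153700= 7.43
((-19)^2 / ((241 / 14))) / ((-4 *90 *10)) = -2527 / 433800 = -0.01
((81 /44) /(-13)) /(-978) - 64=-11934181 /186472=-64.00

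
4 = 4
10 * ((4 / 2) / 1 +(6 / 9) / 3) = 200 / 9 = 22.22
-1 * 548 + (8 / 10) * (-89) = -3096 / 5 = -619.20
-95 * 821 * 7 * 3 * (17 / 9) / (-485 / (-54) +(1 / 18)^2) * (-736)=737760320640 / 2911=253438791.01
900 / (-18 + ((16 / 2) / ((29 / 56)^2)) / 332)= -31411350 / 625091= -50.25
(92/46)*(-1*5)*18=-180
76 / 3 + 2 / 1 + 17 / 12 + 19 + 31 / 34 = 3309 / 68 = 48.66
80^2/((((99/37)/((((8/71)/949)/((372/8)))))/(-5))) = -18944000/620358453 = -0.03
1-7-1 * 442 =-448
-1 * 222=-222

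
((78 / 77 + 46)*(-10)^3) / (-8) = 452500 / 77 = 5876.62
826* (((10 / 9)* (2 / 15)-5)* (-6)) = 216412 / 9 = 24045.78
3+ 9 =12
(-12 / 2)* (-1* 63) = 378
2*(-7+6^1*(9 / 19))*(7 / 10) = -553 / 95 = -5.82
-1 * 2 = -2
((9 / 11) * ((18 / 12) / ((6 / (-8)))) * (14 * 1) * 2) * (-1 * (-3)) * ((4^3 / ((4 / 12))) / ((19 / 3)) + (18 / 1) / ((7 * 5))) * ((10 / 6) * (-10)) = 14761440 / 209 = 70628.90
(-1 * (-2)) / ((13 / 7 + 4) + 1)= 7 / 24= 0.29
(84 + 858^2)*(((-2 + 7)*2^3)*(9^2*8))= 19083548160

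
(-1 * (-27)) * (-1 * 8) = -216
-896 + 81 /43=-38447 /43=-894.12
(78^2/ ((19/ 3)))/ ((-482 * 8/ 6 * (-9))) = 1521/ 9158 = 0.17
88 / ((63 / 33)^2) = 10648 / 441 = 24.15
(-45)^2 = 2025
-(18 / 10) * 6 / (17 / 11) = -594 / 85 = -6.99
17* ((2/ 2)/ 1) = 17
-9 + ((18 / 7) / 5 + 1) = -262 / 35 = -7.49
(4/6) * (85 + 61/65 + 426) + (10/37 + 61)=968163/2405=402.56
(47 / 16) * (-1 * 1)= -2.94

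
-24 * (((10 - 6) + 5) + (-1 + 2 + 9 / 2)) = -348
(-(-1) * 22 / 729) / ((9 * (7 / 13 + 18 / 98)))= 7007 / 1509030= 0.00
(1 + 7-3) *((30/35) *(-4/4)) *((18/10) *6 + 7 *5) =-1374/7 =-196.29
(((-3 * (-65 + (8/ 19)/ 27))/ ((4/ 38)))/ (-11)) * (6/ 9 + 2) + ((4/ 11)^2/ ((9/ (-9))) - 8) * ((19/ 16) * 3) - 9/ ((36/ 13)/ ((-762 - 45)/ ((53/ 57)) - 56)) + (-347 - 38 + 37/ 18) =1483415585/ 692604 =2141.79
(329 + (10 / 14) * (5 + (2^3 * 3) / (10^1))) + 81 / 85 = 199467 / 595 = 335.24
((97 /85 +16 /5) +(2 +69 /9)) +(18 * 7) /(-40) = 2215 /204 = 10.86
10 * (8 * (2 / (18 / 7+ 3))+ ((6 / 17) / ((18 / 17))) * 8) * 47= 33840 / 13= 2603.08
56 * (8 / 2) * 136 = 30464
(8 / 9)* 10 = 80 / 9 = 8.89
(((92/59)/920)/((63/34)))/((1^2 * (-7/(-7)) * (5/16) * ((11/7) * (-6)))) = -136/438075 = -0.00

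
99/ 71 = 1.39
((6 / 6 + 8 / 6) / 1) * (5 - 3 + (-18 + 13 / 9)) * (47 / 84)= -19.00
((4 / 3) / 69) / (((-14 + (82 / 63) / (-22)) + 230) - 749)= -0.00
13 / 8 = 1.62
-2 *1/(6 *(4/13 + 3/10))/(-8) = 65/948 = 0.07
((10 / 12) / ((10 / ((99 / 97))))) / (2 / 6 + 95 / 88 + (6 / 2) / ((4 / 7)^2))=4356 / 542909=0.01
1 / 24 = 0.04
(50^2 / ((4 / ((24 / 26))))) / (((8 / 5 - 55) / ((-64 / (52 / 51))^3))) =2671880.76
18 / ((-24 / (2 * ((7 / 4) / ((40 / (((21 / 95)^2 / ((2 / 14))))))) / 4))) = -64827 / 11552000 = -0.01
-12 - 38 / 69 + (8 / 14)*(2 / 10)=-30034 / 2415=-12.44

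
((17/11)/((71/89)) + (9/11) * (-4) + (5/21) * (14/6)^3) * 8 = 854896/63261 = 13.51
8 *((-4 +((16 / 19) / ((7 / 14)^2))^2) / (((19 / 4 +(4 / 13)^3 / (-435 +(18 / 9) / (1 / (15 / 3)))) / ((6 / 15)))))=31695855360 / 6404327359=4.95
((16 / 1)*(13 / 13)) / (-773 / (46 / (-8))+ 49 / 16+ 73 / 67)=394496 / 3416997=0.12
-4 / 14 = -2 / 7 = -0.29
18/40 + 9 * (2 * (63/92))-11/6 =15101/1380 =10.94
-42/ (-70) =3/ 5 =0.60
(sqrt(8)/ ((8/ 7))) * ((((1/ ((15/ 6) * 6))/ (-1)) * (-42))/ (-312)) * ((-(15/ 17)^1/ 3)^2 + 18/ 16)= -137249 * sqrt(2)/ 7213440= -0.03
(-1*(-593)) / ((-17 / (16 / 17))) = -9488 / 289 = -32.83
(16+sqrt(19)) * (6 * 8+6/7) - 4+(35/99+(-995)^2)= 342 * sqrt(19)/7+686626526/693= 991016.03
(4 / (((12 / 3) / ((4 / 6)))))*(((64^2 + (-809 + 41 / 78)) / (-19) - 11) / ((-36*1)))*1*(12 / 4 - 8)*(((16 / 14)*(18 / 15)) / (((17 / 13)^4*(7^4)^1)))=-2396742452 / 720117310311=-0.00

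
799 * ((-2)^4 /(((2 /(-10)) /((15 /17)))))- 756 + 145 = -57011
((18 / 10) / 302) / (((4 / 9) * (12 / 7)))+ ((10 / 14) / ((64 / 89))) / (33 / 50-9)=-1961921 / 17630760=-0.11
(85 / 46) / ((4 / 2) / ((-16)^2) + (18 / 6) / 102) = 92480 / 1863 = 49.64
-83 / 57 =-1.46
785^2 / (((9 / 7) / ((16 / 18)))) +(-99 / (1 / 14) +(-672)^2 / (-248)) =1061714066 / 2511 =422825.20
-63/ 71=-0.89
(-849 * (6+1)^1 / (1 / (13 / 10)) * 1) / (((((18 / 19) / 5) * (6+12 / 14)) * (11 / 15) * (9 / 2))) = -17125745 / 9504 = -1801.95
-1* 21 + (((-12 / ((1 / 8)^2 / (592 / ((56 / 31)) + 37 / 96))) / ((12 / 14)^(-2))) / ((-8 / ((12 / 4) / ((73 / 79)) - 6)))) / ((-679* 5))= -189740517 / 85007405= -2.23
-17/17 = -1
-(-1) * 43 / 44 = 43 / 44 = 0.98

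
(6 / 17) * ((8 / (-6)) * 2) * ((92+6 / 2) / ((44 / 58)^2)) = -319580 / 2057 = -155.36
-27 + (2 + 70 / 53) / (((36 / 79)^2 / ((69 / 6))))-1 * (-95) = 2162821 / 8586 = 251.90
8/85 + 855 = 72683/85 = 855.09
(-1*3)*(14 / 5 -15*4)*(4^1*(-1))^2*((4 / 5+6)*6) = 2800512 / 25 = 112020.48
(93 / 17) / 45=31 / 255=0.12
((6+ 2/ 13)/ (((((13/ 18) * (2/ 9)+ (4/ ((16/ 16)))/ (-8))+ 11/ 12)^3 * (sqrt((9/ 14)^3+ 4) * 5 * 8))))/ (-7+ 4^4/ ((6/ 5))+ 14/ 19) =54283509504 * sqrt(163870)/ 11744431442514485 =0.00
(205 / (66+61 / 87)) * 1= 17835 / 5803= 3.07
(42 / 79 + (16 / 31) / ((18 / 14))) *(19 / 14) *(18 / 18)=27911 / 22041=1.27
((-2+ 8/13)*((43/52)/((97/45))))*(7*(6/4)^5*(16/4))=-29622915/262288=-112.94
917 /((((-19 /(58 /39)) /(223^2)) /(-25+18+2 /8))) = 11901989673 /494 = 24093096.50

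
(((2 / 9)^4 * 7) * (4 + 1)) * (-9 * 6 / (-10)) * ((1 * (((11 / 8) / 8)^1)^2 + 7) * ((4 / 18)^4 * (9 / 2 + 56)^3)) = 357059891111 / 204073344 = 1749.66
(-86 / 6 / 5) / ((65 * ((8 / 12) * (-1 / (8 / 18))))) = 86 / 2925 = 0.03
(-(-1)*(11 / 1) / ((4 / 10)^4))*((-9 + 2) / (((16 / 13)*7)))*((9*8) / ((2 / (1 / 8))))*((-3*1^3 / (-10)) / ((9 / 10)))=-268125 / 512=-523.68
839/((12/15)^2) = 20975/16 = 1310.94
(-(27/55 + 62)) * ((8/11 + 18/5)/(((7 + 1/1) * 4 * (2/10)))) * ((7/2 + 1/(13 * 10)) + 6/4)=-266260953/1258400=-211.59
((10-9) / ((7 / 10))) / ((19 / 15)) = 150 / 133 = 1.13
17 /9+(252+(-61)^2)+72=36422 /9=4046.89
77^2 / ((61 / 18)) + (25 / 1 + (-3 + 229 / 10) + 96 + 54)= 1186109 / 610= 1944.44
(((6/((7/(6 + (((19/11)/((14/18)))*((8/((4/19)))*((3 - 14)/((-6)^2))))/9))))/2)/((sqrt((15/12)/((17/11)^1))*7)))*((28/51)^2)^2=141568*sqrt(935)/223251633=0.02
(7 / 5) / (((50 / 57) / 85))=6783 / 50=135.66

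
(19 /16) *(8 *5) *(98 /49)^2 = 190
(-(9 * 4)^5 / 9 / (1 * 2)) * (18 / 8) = -7558272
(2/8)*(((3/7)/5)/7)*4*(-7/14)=-3/490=-0.01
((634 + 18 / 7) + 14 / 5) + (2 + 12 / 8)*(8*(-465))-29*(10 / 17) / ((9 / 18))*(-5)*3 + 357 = -11511.86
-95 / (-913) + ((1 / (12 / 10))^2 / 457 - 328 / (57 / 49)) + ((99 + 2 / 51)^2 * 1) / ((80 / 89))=17535584341522711 / 1649570638320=10630.39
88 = 88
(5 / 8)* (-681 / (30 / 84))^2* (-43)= -977144427 / 10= -97714442.70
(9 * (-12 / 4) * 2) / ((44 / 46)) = -621 / 11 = -56.45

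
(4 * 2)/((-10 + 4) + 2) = -2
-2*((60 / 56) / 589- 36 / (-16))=-37137 / 8246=-4.50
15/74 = 0.20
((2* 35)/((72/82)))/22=1435/396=3.62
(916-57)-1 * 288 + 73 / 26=14919 / 26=573.81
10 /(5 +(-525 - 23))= -10 /543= -0.02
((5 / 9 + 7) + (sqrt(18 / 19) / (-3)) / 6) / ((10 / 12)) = 136 / 15 - sqrt(38) / 95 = 9.00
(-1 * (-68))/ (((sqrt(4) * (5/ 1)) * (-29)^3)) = -34/ 121945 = -0.00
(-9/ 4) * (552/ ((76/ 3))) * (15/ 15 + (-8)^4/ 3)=-2545479/ 38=-66986.29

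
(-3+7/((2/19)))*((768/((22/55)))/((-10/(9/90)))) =-6096/5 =-1219.20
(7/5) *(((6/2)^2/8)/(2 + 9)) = 63/440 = 0.14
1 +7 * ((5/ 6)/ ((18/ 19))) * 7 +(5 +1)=5411/ 108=50.10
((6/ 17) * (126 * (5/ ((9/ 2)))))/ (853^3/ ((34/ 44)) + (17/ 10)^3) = 840000/ 13654310577521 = 0.00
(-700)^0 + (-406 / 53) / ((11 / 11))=-353 / 53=-6.66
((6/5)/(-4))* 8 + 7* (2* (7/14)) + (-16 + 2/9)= -503/45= -11.18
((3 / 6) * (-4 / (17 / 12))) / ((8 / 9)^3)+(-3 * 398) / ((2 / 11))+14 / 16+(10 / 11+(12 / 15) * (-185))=-80367825 / 11968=-6715.23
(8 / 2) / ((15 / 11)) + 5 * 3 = 17.93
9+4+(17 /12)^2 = 2161 /144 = 15.01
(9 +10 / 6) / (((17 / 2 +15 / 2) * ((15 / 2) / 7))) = 28 / 45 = 0.62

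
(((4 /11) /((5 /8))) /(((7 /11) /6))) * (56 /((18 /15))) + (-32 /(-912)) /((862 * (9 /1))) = 56602369 /221103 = 256.00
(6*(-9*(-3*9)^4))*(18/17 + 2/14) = -4103787402/119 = -34485608.42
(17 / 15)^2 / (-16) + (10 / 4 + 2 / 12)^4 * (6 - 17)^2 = 198243799 / 32400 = 6118.64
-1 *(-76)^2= -5776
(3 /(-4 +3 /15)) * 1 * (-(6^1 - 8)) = -30 /19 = -1.58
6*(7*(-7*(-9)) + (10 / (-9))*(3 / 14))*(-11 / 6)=-101816 / 21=-4848.38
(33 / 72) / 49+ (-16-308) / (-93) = 127349 / 36456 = 3.49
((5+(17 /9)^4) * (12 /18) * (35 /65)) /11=1628564 /2814669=0.58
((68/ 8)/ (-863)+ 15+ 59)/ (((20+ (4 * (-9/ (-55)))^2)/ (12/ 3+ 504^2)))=24532849930875/ 26664974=920040.27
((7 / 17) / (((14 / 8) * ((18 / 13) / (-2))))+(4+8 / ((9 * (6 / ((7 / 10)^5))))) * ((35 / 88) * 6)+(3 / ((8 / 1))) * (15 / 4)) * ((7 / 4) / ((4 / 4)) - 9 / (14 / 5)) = -1840871341 / 117810000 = -15.63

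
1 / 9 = 0.11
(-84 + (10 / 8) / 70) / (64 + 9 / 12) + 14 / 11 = -969 / 39886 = -0.02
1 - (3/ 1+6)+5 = -3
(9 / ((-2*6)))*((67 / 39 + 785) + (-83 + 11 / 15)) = -34342 / 65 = -528.34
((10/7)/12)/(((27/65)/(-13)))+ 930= 1050395/1134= 926.27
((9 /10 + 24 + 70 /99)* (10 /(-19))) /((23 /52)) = -1318252 /43263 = -30.47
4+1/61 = 245/61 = 4.02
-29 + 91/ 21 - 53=-233/ 3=-77.67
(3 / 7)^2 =9 / 49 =0.18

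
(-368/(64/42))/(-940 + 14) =483/1852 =0.26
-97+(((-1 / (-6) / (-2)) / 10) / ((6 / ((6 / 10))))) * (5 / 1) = -23281 / 240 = -97.00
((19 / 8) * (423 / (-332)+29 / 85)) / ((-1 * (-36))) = -500213 / 8127360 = -0.06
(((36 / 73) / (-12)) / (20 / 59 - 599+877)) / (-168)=59 / 67133136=0.00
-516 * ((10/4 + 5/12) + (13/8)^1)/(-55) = 4687/110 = 42.61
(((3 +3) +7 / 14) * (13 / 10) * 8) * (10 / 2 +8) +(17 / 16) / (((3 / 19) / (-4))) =51113 / 60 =851.88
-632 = -632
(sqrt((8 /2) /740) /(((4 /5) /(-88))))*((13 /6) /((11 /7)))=-91*sqrt(185) /111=-11.15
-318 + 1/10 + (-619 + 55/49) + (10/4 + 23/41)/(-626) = -11768718141/12576340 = -935.78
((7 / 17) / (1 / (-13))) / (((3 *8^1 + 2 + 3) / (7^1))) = -637 / 493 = -1.29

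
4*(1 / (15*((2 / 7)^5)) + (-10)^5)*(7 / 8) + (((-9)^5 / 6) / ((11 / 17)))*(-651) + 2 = 100864560539 / 10560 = 9551568.23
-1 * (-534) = 534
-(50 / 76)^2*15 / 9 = -3125 / 4332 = -0.72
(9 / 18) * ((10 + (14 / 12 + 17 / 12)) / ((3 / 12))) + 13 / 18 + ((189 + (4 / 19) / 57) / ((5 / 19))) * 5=618500 / 171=3616.96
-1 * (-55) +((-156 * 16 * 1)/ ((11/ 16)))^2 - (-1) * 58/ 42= 33492709280/ 2541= 13180916.68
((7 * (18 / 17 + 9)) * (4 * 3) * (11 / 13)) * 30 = 4740120 / 221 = 21448.51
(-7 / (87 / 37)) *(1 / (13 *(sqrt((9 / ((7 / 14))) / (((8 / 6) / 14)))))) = -37 *sqrt(21) / 10179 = -0.02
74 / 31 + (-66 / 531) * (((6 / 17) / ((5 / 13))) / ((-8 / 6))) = 384409 / 155465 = 2.47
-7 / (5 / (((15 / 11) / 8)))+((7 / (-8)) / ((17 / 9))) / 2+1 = 1585 / 2992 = 0.53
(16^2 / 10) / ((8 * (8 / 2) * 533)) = 4 / 2665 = 0.00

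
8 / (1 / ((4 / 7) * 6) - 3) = -192 / 65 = -2.95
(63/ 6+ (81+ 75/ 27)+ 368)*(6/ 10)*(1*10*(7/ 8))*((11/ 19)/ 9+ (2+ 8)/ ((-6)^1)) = -3888.81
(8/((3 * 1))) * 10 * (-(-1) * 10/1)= 800/3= 266.67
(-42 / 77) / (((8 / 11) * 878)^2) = -0.00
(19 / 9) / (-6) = -19 / 54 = -0.35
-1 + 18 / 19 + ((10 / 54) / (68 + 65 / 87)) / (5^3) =-1345174 / 25568775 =-0.05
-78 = -78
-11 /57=-0.19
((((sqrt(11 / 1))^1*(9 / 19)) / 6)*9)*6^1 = 81*sqrt(11) / 19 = 14.14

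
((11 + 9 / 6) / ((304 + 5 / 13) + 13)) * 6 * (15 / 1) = 14625 / 4126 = 3.54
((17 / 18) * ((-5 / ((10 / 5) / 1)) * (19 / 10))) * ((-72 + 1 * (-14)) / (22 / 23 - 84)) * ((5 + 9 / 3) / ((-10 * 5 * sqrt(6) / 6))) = 1.82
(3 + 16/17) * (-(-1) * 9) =603/17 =35.47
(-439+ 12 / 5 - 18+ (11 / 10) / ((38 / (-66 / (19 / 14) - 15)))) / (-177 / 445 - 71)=293300479 / 45878768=6.39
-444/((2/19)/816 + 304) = -3441888/2356609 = -1.46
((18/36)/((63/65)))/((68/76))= 1235/2142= 0.58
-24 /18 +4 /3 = 0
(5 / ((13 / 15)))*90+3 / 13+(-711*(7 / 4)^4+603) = -18456891 / 3328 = -5545.94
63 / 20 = 3.15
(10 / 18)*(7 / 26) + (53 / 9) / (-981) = 32957 / 229554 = 0.14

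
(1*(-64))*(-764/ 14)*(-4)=-97792/ 7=-13970.29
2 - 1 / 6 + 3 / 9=13 / 6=2.17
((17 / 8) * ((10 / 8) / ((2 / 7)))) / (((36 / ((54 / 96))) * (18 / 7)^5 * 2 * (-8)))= -0.00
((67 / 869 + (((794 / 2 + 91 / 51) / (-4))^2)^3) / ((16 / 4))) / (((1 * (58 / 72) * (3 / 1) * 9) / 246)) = 39397903958950801171775853757 / 14190209563936032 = 2776414525905.19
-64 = -64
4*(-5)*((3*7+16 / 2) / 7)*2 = -1160 / 7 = -165.71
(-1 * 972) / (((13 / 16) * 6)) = -2592 / 13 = -199.38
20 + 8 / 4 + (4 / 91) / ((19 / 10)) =38078 / 1729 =22.02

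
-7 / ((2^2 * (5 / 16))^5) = -2.29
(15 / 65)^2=9 / 169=0.05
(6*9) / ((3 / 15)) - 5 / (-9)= 2435 / 9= 270.56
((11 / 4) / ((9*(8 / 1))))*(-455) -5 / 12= -17.80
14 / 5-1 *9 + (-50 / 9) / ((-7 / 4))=-953 / 315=-3.03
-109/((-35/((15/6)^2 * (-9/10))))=-981/56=-17.52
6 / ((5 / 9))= 54 / 5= 10.80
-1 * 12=-12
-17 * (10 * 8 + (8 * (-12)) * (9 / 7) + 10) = 3978 / 7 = 568.29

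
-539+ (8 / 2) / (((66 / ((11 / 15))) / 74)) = -24107 / 45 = -535.71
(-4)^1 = -4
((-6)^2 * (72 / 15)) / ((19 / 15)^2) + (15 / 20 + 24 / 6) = 162379 / 1444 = 112.45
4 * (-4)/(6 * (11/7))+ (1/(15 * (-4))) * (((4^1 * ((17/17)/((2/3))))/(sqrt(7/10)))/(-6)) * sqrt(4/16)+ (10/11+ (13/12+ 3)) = sqrt(70)/840+ 145/44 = 3.31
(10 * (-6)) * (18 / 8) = -135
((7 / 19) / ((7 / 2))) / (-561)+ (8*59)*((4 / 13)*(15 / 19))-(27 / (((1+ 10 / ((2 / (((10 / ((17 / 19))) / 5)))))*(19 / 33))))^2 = 139027859917 / 1392736917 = 99.82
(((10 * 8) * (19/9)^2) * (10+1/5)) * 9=98192/3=32730.67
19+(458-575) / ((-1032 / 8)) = 856 / 43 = 19.91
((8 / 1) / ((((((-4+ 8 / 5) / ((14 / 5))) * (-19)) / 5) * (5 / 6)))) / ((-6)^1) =-28 / 57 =-0.49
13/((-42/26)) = -169/21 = -8.05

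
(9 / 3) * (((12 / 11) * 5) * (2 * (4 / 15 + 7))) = 2616 / 11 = 237.82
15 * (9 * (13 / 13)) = 135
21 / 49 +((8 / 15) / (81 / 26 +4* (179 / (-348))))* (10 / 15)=192133 / 251265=0.76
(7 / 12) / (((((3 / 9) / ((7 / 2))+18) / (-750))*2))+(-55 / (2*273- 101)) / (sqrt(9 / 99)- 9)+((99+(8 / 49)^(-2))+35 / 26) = 125.79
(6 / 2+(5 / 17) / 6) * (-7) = -2177 / 102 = -21.34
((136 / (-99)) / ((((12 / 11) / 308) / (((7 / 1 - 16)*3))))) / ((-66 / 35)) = -16660 / 3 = -5553.33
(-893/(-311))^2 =797449/96721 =8.24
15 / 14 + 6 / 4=18 / 7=2.57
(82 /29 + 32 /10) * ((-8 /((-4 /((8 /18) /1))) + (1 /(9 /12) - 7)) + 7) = 13.39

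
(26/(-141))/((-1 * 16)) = 13/1128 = 0.01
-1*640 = -640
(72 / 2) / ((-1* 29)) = -36 / 29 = -1.24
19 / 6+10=79 / 6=13.17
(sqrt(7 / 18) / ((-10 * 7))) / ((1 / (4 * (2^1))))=-2 * sqrt(14) / 105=-0.07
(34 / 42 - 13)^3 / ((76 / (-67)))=281018368 / 175959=1597.07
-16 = -16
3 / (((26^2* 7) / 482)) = 723 / 2366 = 0.31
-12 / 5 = -2.40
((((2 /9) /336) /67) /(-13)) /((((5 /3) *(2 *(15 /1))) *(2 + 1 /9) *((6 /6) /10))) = -1 /13901160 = -0.00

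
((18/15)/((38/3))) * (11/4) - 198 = -75141/380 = -197.74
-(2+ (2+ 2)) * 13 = -78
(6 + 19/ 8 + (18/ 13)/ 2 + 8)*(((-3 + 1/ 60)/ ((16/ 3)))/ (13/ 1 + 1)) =-63545/ 93184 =-0.68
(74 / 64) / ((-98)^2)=37 / 307328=0.00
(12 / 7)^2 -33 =-1473 / 49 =-30.06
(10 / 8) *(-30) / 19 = -75 / 38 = -1.97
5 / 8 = 0.62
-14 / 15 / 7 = -2 / 15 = -0.13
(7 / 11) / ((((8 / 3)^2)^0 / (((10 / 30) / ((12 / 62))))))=217 / 198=1.10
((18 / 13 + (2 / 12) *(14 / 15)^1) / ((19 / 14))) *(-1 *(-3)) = 12614 / 3705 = 3.40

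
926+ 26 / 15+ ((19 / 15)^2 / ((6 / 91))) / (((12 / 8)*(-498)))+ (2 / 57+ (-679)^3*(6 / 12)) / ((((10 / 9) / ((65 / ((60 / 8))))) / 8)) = -187142250046036969 / 19160550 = -9767060446.91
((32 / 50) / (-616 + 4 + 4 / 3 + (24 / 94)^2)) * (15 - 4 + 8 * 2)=-357858 / 12645175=-0.03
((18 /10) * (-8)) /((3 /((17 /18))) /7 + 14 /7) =-2142 /365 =-5.87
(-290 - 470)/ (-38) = 20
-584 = -584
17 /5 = 3.40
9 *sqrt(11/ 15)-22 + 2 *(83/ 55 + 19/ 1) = 26.73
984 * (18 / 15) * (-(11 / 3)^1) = -21648 / 5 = -4329.60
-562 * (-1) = 562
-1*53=-53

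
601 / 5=120.20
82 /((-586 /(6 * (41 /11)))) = -10086 /3223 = -3.13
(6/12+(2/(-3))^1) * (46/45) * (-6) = 46/45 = 1.02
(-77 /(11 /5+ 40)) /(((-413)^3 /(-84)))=-660 /303344783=-0.00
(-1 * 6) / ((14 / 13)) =-39 / 7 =-5.57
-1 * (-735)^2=-540225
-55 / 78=-0.71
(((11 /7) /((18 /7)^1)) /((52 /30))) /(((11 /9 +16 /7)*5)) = 231 /11492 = 0.02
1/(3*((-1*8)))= -1/24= -0.04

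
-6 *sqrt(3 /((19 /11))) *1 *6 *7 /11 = -30.19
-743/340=-2.19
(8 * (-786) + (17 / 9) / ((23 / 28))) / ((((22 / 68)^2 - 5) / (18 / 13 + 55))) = 1102518376720 / 15228369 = 72398.98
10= 10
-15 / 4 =-3.75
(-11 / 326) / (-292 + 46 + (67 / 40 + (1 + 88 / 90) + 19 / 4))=0.00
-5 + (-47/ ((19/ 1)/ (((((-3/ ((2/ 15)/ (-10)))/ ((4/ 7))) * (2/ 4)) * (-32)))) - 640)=283845/ 19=14939.21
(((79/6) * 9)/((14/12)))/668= 0.15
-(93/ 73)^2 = -8649/ 5329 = -1.62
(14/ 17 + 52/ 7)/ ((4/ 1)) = 491/ 238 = 2.06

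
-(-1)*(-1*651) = -651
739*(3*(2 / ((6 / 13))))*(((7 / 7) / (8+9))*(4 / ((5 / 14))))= 537992 / 85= 6329.32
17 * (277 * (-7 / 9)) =-32963 / 9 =-3662.56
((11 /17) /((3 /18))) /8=33 /68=0.49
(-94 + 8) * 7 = -602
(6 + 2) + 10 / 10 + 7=16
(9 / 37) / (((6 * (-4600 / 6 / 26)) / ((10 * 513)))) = -60021 / 8510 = -7.05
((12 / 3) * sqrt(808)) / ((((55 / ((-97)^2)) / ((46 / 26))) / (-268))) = -9222862.38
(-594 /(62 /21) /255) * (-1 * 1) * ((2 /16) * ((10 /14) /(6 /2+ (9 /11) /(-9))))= 3267 /134912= 0.02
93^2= 8649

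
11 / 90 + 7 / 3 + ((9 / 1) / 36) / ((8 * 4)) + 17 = 112109 / 5760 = 19.46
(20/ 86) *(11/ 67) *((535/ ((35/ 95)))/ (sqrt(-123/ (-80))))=4472600 *sqrt(615)/ 2480541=44.71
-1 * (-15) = 15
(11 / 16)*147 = 101.06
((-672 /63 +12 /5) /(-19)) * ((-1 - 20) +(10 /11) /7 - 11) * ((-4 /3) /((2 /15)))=202864 /1463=138.66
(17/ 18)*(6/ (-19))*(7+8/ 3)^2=-14297/ 513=-27.87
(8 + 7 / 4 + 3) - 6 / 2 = 39 / 4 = 9.75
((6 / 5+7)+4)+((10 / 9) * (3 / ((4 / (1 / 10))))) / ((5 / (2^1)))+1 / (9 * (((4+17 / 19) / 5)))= 103343 / 8370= 12.35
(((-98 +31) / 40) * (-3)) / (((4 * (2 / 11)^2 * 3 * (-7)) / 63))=-72963 / 640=-114.00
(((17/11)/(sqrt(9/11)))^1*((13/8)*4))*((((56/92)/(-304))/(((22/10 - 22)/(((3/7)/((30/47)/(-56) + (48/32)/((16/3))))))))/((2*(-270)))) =-72709*sqrt(11)/73008648702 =-0.00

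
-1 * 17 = -17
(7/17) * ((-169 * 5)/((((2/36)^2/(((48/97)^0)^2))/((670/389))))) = -1284028200/6613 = -194167.28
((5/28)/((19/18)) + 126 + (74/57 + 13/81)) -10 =2534411/21546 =117.63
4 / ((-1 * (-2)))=2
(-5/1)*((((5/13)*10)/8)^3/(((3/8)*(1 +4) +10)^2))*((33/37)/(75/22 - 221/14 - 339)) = 7940625/793967221424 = 0.00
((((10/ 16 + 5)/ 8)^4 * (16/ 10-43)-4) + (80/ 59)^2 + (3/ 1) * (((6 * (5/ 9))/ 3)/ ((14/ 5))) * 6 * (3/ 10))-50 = -24584806268573/ 408810422272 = -60.14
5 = 5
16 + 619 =635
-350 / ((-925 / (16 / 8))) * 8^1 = 224 / 37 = 6.05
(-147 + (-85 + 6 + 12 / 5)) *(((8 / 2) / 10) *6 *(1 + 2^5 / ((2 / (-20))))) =4279704 / 25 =171188.16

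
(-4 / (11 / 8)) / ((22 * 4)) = -0.03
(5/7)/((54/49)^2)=1715/2916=0.59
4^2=16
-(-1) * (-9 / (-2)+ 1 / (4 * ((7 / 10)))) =34 / 7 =4.86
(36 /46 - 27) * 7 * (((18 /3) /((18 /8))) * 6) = -2936.35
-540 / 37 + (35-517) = -18374 / 37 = -496.59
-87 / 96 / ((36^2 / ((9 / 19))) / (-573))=5539 / 29184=0.19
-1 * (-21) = 21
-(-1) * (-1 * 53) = -53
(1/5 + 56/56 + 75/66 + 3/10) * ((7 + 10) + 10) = 783/11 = 71.18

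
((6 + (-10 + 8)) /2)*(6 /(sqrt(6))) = 2*sqrt(6) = 4.90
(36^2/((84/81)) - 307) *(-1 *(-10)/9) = 65990/63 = 1047.46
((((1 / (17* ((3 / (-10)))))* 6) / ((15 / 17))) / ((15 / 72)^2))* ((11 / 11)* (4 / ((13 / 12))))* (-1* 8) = 294912 / 325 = 907.42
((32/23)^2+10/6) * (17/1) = 97189/1587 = 61.24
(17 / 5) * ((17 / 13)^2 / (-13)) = -4913 / 10985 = -0.45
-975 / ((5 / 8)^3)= -19968 / 5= -3993.60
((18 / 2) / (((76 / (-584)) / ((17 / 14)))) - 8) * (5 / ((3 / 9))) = -183495 / 133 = -1379.66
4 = 4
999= 999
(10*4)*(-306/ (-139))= 12240/ 139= 88.06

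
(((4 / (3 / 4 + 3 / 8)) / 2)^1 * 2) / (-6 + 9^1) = 1.19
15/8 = 1.88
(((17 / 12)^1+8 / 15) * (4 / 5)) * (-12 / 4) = -4.68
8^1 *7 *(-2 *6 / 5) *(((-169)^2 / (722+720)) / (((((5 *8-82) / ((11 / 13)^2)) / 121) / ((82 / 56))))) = 202894978 / 25235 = 8040.22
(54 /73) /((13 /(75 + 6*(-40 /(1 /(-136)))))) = 1766610 /949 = 1861.55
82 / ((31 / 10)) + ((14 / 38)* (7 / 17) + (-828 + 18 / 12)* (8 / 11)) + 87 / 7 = -433348068 / 771001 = -562.06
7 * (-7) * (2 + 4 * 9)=-1862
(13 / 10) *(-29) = -37.70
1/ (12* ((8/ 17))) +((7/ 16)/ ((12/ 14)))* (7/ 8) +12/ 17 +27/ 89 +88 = 104152055/ 1161984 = 89.63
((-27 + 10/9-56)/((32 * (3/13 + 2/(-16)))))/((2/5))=-4355/72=-60.49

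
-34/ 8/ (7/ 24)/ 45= -34/ 105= -0.32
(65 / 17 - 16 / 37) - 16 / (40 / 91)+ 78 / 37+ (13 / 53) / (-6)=-30945079 / 1000110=-30.94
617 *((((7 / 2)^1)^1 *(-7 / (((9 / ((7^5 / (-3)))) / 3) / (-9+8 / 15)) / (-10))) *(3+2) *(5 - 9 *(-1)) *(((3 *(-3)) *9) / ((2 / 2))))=-1355172124677 / 10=-135517212467.70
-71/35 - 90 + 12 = -2801/35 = -80.03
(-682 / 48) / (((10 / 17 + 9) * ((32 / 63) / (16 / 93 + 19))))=-2333947 / 41728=-55.93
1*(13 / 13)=1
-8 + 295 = 287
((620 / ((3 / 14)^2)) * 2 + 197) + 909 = 252994 / 9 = 28110.44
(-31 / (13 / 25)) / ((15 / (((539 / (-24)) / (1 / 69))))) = 1921535 / 312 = 6158.77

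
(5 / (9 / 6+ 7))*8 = 80 / 17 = 4.71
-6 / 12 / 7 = -1 / 14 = -0.07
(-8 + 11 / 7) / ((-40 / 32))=36 / 7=5.14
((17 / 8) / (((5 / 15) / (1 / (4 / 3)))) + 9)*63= 27783 / 32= 868.22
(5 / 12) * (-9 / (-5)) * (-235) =-705 / 4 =-176.25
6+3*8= 30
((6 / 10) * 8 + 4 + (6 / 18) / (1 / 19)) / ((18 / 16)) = 1816 / 135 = 13.45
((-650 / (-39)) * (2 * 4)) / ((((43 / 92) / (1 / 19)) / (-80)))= -2944000 / 2451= -1201.14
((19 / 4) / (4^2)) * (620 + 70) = 6555 / 32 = 204.84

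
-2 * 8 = -16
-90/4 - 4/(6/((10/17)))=-2335/102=-22.89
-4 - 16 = -20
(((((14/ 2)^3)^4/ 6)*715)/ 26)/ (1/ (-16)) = -3045083184220/ 3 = -1015027728073.33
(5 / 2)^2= 25 / 4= 6.25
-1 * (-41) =41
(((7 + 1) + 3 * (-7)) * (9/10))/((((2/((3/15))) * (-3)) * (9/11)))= 143/300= 0.48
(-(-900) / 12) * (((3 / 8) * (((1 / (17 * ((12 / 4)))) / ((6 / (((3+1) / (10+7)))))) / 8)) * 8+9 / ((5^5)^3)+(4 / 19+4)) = 8467376709577403 / 26811523437500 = 315.81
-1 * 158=-158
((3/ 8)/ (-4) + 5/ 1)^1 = 4.91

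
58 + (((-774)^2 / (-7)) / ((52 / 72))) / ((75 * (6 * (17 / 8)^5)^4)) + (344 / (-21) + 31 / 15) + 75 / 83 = 4888445885911237405273370635556 / 109632642194318268791783186975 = 44.59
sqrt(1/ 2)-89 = -88.29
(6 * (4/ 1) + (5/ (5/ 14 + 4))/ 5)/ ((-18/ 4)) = -2956/ 549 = -5.38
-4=-4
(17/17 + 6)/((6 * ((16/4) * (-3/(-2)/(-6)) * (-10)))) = 7/60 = 0.12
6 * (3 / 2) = 9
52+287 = 339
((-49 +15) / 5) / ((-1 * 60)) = 17 / 150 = 0.11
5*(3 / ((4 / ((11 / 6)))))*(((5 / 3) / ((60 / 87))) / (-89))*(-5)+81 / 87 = 461963 / 247776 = 1.86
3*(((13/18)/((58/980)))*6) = 6370/29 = 219.66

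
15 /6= 2.50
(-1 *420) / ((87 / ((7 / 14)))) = -2.41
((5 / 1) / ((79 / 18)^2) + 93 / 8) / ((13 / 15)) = 8900595 / 649064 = 13.71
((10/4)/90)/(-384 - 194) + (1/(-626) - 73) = -475452709/6512904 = -73.00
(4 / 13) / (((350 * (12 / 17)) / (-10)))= -0.01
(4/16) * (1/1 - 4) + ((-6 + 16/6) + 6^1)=23/12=1.92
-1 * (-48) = 48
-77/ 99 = -7/ 9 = -0.78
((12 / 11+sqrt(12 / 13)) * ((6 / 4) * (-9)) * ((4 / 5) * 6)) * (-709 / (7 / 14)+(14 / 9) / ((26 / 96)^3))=1907267472 * sqrt(39) / 142805+1040327712 / 10985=178111.00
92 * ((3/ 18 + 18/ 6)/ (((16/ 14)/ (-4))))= -3059/ 3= -1019.67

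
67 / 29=2.31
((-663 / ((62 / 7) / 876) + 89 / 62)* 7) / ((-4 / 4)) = 28457989 / 62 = 458999.82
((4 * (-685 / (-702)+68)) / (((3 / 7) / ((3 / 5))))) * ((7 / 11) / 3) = 4745258 / 57915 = 81.93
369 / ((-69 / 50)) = -6150 / 23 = -267.39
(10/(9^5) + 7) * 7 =2893471/59049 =49.00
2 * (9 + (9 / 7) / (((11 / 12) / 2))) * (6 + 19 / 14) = 93627 / 539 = 173.71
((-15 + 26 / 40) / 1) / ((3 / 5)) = -287 / 12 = -23.92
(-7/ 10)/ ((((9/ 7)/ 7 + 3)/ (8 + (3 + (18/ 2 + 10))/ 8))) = -14749/ 6240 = -2.36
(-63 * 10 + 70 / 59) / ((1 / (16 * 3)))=-1780800 / 59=-30183.05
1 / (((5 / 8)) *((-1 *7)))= -8 / 35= -0.23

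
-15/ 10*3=-9/ 2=-4.50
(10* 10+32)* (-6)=-792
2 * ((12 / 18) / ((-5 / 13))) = -52 / 15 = -3.47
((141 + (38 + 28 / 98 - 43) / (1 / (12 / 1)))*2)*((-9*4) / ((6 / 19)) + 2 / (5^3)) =-16841136 / 875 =-19247.01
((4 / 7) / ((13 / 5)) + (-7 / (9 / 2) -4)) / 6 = -2185 / 2457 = -0.89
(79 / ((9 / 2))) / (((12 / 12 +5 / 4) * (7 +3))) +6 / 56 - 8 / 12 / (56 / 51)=0.28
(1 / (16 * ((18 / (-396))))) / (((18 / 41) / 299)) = -134849 / 144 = -936.45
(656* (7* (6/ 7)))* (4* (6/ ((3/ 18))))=566784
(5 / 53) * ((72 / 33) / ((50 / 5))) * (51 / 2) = 306 / 583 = 0.52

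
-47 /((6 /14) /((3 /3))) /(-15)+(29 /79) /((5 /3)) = 26774 /3555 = 7.53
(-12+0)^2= 144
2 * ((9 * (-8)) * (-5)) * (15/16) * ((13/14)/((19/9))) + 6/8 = 158349/532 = 297.65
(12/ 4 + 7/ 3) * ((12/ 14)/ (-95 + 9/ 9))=-16/ 329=-0.05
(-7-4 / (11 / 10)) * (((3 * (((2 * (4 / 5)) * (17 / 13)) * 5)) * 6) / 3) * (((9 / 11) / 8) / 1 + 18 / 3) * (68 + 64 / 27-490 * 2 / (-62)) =-1316949540 / 3751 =-351092.92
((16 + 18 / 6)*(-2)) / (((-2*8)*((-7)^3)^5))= -19 / 37980492079544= -0.00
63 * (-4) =-252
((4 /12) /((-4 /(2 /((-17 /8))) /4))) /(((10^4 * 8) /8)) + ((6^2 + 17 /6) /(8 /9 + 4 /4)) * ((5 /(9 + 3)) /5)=25699 /15000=1.71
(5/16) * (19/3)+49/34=2791/816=3.42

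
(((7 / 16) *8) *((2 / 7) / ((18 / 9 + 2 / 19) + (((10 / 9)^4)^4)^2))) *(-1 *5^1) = -65239992585557737208499132696339 / 407469470562340099877262792714248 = -0.16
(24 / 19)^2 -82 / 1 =-29026 / 361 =-80.40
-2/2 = -1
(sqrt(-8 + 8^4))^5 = 33423488 * sqrt(1022) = 1068506621.50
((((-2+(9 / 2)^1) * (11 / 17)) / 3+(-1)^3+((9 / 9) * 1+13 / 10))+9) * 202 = 558328 / 255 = 2189.52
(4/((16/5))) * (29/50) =29/40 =0.72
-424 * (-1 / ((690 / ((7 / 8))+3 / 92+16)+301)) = 273056 / 712009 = 0.38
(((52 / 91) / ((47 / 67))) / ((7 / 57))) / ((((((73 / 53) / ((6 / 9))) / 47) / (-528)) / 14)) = -569978112 / 511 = -1115417.05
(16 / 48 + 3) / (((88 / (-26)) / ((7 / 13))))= -35 / 66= -0.53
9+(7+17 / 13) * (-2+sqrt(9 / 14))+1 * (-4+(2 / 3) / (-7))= -3197 / 273+162 * sqrt(14) / 91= -5.05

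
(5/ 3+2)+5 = 26/ 3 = 8.67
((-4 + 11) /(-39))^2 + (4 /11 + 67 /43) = 1405766 /719433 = 1.95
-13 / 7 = -1.86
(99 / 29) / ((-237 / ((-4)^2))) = -528 / 2291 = -0.23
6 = 6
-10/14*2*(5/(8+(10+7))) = -2/7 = -0.29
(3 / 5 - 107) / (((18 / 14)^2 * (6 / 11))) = -143374 / 1215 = -118.00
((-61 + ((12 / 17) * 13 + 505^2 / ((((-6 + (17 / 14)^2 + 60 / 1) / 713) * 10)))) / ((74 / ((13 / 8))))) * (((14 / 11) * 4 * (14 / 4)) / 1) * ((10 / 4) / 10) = 38587624278749 / 1203684592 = 32057.92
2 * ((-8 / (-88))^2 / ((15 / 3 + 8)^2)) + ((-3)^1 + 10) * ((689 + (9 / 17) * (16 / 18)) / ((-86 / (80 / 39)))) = -1720797618 / 14948219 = -115.12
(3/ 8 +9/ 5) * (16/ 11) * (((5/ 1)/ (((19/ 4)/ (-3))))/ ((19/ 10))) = -20880/ 3971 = -5.26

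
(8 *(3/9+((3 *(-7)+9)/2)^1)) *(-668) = 90848/3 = 30282.67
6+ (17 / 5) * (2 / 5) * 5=64 / 5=12.80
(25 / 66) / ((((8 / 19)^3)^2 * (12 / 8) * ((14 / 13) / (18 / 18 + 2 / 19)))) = 804732175 / 17301504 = 46.51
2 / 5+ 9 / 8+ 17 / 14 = 767 / 280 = 2.74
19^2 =361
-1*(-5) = 5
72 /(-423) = -8 /47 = -0.17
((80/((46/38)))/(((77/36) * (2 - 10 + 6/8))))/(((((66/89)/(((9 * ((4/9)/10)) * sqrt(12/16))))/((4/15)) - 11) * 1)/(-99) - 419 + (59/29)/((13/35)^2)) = 7521360054318130176/713248255427330759059 - 871287038968320 * sqrt(3)/713248255427330759059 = 0.01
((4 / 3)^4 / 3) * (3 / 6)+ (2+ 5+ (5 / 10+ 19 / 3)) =6979 / 486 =14.36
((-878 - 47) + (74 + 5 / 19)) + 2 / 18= -145457 / 171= -850.63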